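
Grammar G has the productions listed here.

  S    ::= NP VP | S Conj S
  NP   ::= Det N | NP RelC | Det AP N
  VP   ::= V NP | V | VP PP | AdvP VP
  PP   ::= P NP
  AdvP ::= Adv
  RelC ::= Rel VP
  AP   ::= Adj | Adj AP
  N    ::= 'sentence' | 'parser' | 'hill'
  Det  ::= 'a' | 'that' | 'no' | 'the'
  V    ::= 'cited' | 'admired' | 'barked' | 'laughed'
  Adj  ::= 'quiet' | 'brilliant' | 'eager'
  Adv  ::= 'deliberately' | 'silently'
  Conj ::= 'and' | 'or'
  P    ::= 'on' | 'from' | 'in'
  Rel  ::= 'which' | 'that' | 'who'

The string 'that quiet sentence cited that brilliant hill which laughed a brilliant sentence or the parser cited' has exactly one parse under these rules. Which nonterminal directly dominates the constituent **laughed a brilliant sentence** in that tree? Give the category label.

RelC

[S [S [NP [Det that] [AP [Adj quiet]] [N sentence]] [VP [V cited] [NP [NP [Det that] [AP [Adj brilliant]] [N hill]] [RelC [Rel which] [VP [V laughed] [NP [Det a] [AP [Adj brilliant]] [N sentence]]]]]]] [Conj or] [S [NP [Det the] [N parser]] [VP [V cited]]]]
The span 'laughed a brilliant sentence' is the VP node built by VP → V NP.
Its mother is the RelC built by RelC → Rel VP.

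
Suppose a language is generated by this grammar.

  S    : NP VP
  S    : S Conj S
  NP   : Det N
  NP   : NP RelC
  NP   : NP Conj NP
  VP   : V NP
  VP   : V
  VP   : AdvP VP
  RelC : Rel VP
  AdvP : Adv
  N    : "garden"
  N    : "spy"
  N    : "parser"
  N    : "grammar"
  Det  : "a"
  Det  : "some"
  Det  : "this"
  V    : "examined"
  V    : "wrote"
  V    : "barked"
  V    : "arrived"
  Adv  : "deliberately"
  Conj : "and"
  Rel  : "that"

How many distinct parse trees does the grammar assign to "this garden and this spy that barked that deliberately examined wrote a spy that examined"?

Two of the 3 distinct bracketings:
[S [NP [NP [NP [NP [Det this] [N garden]] [Conj and] [NP [Det this] [N spy]]] [RelC [Rel that] [VP [V barked]]]] [RelC [Rel that] [VP [AdvP [Adv deliberately]] [VP [V examined]]]]] [VP [V wrote] [NP [NP [Det a] [N spy]] [RelC [Rel that] [VP [V examined]]]]]]
[S [NP [NP [NP [Det this] [N garden]] [Conj and] [NP [NP [Det this] [N spy]] [RelC [Rel that] [VP [V barked]]]]] [RelC [Rel that] [VP [AdvP [Adv deliberately]] [VP [V examined]]]]] [VP [V wrote] [NP [NP [Det a] [N spy]] [RelC [Rel that] [VP [V examined]]]]]]
The trees differ in how a recursive rule is bracketed over the same span.

3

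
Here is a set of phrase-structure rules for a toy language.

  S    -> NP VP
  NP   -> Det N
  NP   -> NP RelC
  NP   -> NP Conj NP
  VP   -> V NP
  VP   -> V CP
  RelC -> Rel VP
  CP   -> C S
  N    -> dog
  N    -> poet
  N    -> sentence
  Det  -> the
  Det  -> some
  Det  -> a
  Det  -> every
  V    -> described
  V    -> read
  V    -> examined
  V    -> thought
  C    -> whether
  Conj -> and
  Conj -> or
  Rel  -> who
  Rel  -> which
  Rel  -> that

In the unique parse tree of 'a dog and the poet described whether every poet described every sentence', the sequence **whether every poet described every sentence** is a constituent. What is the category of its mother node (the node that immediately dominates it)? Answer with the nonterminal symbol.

S
  NP
    NP
      Det: a
      N: dog
    Conj: and
    NP
      Det: the
      N: poet
  VP
    V: described
    CP
      C: whether
      S
        NP
          Det: every
          N: poet
        VP
          V: described
          NP
            Det: every
            N: sentence
The span 'whether every poet described every sentence' is the CP node built by CP → C S.
Its mother is the VP built by VP → V CP.

VP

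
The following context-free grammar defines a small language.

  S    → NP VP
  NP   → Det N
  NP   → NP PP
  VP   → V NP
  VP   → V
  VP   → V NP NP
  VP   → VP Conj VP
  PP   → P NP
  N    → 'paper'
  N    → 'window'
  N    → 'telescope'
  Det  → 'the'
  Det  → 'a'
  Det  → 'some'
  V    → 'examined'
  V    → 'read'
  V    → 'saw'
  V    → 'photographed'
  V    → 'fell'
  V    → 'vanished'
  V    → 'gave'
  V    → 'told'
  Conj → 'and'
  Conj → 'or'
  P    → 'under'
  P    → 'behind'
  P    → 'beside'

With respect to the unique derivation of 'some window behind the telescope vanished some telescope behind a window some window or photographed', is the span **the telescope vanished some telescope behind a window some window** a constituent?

No

[S [NP [NP [Det some] [N window]] [PP [P behind] [NP [Det the] [N telescope]]]] [VP [VP [V vanished] [NP [NP [Det some] [N telescope]] [PP [P behind] [NP [Det a] [N window]]]] [NP [Det some] [N window]]] [Conj or] [VP [V photographed]]]]
The smallest constituent containing 'the telescope vanished some telescope behind a window some window' is the S spanning 'some window behind the telescope vanished some telescope behind a window some window or photographed'; no single node in the tree dominates exactly the given words.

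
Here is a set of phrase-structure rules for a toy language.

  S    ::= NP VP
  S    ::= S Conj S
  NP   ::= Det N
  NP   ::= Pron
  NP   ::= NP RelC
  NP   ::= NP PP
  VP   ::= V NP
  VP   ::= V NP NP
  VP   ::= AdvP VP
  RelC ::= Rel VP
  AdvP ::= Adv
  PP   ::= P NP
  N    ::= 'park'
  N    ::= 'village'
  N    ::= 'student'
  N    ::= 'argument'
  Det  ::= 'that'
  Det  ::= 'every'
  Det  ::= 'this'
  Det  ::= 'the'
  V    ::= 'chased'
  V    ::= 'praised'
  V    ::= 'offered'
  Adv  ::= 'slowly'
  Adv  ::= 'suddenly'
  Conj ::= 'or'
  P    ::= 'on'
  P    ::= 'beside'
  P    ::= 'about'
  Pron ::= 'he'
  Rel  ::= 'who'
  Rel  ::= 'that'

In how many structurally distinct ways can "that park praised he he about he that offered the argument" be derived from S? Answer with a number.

2

The two bracketings:
[S [NP [Det that] [N park]] [VP [V praised] [NP [Pron he]] [NP [NP [NP [Pron he]] [PP [P about] [NP [Pron he]]]] [RelC [Rel that] [VP [V offered] [NP [Det the] [N argument]]]]]]]
[S [NP [Det that] [N park]] [VP [V praised] [NP [Pron he]] [NP [NP [Pron he]] [PP [P about] [NP [NP [Pron he]] [RelC [Rel that] [VP [V offered] [NP [Det the] [N argument]]]]]]]]]
The trees differ in how a recursive rule is bracketed over the same span.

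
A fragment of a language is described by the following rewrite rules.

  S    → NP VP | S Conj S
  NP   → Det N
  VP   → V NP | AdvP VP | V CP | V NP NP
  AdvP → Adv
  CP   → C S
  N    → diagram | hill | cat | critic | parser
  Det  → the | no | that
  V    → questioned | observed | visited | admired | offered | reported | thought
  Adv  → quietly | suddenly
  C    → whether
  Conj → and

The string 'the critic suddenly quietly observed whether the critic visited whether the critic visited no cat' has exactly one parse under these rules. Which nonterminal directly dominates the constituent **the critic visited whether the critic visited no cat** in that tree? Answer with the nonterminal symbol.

[S [NP [Det the] [N critic]] [VP [AdvP [Adv suddenly]] [VP [AdvP [Adv quietly]] [VP [V observed] [CP [C whether] [S [NP [Det the] [N critic]] [VP [V visited] [CP [C whether] [S [NP [Det the] [N critic]] [VP [V visited] [NP [Det no] [N cat]]]]]]]]]]]]
The span 'the critic visited whether the critic visited no cat' is the S node built by S → NP VP.
Its mother is the CP built by CP → C S.

CP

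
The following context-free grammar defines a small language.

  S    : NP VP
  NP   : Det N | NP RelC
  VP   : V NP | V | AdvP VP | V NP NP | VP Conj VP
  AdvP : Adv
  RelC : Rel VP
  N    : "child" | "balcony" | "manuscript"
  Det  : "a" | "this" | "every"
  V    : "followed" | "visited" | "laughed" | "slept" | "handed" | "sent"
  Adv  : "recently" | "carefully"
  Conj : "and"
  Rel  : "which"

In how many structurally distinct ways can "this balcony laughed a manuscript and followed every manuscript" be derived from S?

[S [NP [Det this] [N balcony]] [VP [VP [V laughed] [NP [Det a] [N manuscript]]] [Conj and] [VP [V followed] [NP [Det every] [N manuscript]]]]]
No rule offers an alternative attachment or grouping for any span, so this is the only derivation.

1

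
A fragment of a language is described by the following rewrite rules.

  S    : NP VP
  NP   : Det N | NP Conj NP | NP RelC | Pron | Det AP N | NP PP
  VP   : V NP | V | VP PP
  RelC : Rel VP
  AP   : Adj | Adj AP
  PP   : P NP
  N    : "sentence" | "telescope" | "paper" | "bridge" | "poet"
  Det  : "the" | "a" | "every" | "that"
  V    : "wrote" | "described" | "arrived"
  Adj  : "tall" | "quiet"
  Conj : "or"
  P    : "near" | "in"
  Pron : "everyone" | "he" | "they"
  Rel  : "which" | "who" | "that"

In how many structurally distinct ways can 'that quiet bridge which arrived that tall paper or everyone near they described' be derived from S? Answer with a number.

6

Two of the 6 distinct bracketings:
[S [NP [NP [NP [Det that] [AP [Adj quiet]] [N bridge]] [RelC [Rel which] [VP [V arrived] [NP [Det that] [AP [Adj tall]] [N paper]]]]] [Conj or] [NP [NP [Pron everyone]] [PP [P near] [NP [Pron they]]]]] [VP [V described]]]
[S [NP [NP [Det that] [AP [Adj quiet]] [N bridge]] [RelC [Rel which] [VP [V arrived] [NP [NP [Det that] [AP [Adj tall]] [N paper]] [Conj or] [NP [NP [Pron everyone]] [PP [P near] [NP [Pron they]]]]]]]] [VP [V described]]]
The trees differ in how a recursive rule is bracketed over the same span.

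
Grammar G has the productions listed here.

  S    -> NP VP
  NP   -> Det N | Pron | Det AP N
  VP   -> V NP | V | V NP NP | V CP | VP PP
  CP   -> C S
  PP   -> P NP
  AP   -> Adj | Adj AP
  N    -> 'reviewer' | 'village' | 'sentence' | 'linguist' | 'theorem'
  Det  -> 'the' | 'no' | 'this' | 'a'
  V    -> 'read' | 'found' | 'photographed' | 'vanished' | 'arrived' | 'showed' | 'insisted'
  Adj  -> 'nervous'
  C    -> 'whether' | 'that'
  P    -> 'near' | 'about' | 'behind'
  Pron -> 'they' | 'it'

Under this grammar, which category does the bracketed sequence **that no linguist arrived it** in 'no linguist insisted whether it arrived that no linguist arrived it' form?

CP

S
  NP
    Det: no
    N: linguist
  VP
    V: insisted
    CP
      C: whether
      S
        NP
          Pron: it
        VP
          V: arrived
          CP
            C: that
            S
              NP
                Det: no
                N: linguist
              VP
                V: arrived
                NP
                  Pron: it
The span 'that no linguist arrived it' is the CP node built by CP → C S.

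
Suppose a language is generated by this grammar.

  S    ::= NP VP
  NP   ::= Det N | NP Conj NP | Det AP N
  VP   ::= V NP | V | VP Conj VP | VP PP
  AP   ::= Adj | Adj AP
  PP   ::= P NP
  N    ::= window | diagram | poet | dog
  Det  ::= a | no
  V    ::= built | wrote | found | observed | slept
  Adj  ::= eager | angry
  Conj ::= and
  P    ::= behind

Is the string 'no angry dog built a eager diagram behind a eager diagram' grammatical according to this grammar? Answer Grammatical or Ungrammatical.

Grammatical

S
  NP
    Det: no
    AP
      Adj: angry
    N: dog
  VP
    VP
      V: built
      NP
        Det: a
        AP
          Adj: eager
        N: diagram
    PP
      P: behind
      NP
        Det: a
        AP
          Adj: eager
        N: diagram
The bracketing above is licensed at every node by one of the given productions, with S at the root.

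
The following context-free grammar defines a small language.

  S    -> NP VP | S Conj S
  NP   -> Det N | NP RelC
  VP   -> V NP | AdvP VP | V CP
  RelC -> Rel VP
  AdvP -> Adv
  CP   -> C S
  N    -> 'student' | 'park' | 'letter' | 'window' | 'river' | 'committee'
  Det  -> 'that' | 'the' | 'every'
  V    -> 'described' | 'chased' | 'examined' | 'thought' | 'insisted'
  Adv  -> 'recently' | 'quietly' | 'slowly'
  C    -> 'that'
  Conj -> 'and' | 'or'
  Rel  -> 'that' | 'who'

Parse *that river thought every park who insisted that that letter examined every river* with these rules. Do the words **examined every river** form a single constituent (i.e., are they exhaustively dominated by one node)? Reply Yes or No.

Yes

[S [NP [Det that] [N river]] [VP [V thought] [NP [NP [Det every] [N park]] [RelC [Rel who] [VP [V insisted] [CP [C that] [S [NP [Det that] [N letter]] [VP [V examined] [NP [Det every] [N river]]]]]]]]]]
The words 'examined every river' are exhaustively dominated by a single VP node (built by VP → V NP), so they form a constituent.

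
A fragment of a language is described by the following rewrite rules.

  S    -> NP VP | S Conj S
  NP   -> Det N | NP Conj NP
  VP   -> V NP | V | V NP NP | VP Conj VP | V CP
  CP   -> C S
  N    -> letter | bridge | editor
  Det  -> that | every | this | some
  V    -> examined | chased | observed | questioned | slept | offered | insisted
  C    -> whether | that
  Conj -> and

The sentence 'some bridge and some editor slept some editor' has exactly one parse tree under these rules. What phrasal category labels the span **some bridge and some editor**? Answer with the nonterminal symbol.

NP

[S [NP [NP [Det some] [N bridge]] [Conj and] [NP [Det some] [N editor]]] [VP [V slept] [NP [Det some] [N editor]]]]
The span 'some bridge and some editor' is the NP node built by NP → NP Conj NP.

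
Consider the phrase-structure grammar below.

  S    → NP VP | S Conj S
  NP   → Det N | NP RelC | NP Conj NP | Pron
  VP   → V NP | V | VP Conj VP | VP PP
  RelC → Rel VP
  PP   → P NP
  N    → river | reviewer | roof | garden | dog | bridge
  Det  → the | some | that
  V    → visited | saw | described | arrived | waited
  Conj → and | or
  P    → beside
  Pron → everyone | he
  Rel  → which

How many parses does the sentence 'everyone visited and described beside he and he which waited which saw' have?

Two of the 6 distinct bracketings:
[S [NP [Pron everyone]] [VP [VP [V visited]] [Conj and] [VP [VP [V described]] [PP [P beside] [NP [NP [NP [NP [Pron he]] [Conj and] [NP [Pron he]]] [RelC [Rel which] [VP [V waited]]]] [RelC [Rel which] [VP [V saw]]]]]]]]
[S [NP [Pron everyone]] [VP [VP [V visited]] [Conj and] [VP [VP [V described]] [PP [P beside] [NP [NP [NP [Pron he]] [Conj and] [NP [NP [Pron he]] [RelC [Rel which] [VP [V waited]]]]] [RelC [Rel which] [VP [V saw]]]]]]]]
The trees differ in how a recursive rule is bracketed over the same span.

6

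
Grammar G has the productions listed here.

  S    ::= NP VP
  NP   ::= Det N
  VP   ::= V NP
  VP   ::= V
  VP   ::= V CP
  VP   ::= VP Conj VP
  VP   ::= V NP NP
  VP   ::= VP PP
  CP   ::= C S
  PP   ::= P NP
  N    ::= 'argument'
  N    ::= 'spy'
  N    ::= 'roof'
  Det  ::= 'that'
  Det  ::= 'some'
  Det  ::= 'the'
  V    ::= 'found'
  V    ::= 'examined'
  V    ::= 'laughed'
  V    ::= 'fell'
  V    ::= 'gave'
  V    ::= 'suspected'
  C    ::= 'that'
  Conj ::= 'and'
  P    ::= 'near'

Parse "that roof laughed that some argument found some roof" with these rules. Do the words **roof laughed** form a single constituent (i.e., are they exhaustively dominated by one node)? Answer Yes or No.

[S [NP [Det that] [N roof]] [VP [V laughed] [CP [C that] [S [NP [Det some] [N argument]] [VP [V found] [NP [Det some] [N roof]]]]]]]
The smallest constituent containing 'roof laughed' is the S spanning 'that roof laughed that some argument found some roof'; no single node in the tree dominates exactly the given words.

No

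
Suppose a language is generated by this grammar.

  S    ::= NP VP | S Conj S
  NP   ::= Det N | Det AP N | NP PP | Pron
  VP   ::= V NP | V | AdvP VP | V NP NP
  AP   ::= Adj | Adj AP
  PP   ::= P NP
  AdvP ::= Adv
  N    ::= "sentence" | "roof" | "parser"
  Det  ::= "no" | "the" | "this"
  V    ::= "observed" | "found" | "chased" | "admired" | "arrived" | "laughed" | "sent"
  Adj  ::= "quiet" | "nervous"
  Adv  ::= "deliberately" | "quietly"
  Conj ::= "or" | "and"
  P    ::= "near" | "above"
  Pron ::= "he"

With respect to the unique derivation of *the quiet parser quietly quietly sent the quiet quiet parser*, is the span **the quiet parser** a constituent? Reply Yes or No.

[S [NP [Det the] [AP [Adj quiet]] [N parser]] [VP [AdvP [Adv quietly]] [VP [AdvP [Adv quietly]] [VP [V sent] [NP [Det the] [AP [Adj quiet] [AP [Adj quiet]]] [N parser]]]]]]
The words 'the quiet parser' are exhaustively dominated by a single NP node (built by NP → Det AP N), so they form a constituent.

Yes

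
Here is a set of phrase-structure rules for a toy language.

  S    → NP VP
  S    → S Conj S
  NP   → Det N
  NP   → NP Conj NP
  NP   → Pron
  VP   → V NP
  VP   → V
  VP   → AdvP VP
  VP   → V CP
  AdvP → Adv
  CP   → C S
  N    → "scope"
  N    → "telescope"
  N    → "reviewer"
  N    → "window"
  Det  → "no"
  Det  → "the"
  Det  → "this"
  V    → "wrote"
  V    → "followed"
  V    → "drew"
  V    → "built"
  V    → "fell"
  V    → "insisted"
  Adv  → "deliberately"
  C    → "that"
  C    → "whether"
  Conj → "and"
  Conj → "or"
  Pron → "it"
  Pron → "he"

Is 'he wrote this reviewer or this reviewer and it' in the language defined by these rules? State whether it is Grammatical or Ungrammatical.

Grammatical

[S [NP [Pron he]] [VP [V wrote] [NP [NP [Det this] [N reviewer]] [Conj or] [NP [NP [Det this] [N reviewer]] [Conj and] [NP [Pron it]]]]]]
Every word is introduced by a lexical rule and the phrasal rules combine the resulting categories into a single S.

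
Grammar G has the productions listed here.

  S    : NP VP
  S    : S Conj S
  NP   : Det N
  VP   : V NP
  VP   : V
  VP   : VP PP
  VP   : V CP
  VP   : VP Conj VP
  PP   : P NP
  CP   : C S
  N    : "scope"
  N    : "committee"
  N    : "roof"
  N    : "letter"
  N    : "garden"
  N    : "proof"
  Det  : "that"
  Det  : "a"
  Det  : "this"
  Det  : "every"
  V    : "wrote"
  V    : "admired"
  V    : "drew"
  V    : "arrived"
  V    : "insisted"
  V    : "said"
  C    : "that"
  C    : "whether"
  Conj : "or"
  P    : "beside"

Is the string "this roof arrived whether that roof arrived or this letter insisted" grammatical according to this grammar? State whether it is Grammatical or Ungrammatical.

S
  NP
    Det: this
    N: roof
  VP
    V: arrived
    CP
      C: whether
      S
        S
          NP
            Det: that
            N: roof
          VP
            V: arrived
        Conj: or
        S
          NP
            Det: this
            N: letter
          VP
            V: insisted
The bracketing above is licensed at every node by one of the given productions, with S at the root.

Grammatical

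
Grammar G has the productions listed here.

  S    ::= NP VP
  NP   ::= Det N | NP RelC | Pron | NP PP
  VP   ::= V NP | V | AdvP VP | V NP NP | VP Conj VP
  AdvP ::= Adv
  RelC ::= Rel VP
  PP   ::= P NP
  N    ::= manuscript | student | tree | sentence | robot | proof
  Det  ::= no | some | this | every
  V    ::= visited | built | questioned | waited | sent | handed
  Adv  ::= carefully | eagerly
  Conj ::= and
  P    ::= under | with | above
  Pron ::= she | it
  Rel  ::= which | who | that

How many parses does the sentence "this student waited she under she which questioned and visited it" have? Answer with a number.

6

Two of the 6 distinct bracketings:
[S [NP [Det this] [N student]] [VP [V waited] [NP [NP [NP [Pron she]] [PP [P under] [NP [Pron she]]]] [RelC [Rel which] [VP [VP [V questioned]] [Conj and] [VP [V visited] [NP [Pron it]]]]]]]]
[S [NP [Det this] [N student]] [VP [V waited] [NP [NP [Pron she]] [PP [P under] [NP [NP [Pron she]] [RelC [Rel which] [VP [VP [V questioned]] [Conj and] [VP [V visited] [NP [Pron it]]]]]]]]]]
The trees differ in how a recursive rule is bracketed over the same span.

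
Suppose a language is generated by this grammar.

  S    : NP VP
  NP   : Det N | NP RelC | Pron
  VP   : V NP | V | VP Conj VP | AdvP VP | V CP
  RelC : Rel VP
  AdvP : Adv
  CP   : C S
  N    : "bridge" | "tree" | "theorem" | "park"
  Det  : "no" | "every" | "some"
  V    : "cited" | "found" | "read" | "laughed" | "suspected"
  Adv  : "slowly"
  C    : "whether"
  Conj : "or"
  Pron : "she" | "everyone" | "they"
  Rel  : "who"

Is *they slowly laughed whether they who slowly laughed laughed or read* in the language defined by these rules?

Grammatical

[S [NP [Pron they]] [VP [VP [AdvP [Adv slowly]] [VP [V laughed] [CP [C whether] [S [NP [NP [Pron they]] [RelC [Rel who] [VP [AdvP [Adv slowly]] [VP [V laughed]]]]] [VP [V laughed]]]]]] [Conj or] [VP [V read]]]]
Every word is introduced by a lexical rule and the phrasal rules combine the resulting categories into a single S.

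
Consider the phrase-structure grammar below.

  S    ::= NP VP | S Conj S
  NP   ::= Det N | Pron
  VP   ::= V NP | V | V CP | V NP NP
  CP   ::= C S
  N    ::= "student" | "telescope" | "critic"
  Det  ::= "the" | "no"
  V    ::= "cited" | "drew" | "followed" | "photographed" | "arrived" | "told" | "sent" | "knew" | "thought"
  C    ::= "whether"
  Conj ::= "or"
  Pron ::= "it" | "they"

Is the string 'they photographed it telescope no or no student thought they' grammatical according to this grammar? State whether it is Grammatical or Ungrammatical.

Ungrammatical

A Pron word can never sit immediately before an N word in any string this grammar generates, so the substring 'it telescope' rules out a derivation.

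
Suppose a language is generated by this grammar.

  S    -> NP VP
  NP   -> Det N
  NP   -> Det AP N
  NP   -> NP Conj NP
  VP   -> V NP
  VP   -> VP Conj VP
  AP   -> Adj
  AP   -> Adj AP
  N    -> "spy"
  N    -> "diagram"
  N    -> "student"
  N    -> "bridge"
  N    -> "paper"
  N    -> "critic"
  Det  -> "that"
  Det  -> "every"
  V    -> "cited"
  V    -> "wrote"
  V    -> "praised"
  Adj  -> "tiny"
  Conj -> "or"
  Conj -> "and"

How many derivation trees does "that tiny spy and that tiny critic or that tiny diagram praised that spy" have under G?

The two bracketings:
[S [NP [NP [Det that] [AP [Adj tiny]] [N spy]] [Conj and] [NP [NP [Det that] [AP [Adj tiny]] [N critic]] [Conj or] [NP [Det that] [AP [Adj tiny]] [N diagram]]]] [VP [V praised] [NP [Det that] [N spy]]]]
[S [NP [NP [NP [Det that] [AP [Adj tiny]] [N spy]] [Conj and] [NP [Det that] [AP [Adj tiny]] [N critic]]] [Conj or] [NP [Det that] [AP [Adj tiny]] [N diagram]]] [VP [V praised] [NP [Det that] [N spy]]]]
The trees differ in how a recursive rule is bracketed over the same span.

2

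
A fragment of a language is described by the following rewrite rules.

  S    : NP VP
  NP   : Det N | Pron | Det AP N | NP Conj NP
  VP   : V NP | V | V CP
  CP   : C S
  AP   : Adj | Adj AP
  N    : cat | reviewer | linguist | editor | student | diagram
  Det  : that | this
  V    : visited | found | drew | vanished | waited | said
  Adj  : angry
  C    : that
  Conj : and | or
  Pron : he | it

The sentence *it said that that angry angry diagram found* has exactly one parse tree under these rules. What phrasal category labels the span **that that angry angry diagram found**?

CP

S
  NP
    Pron: it
  VP
    V: said
    CP
      C: that
      S
        NP
          Det: that
          AP
            Adj: angry
            AP
              Adj: angry
          N: diagram
        VP
          V: found
The span 'that that angry angry diagram found' is the CP node built by CP → C S.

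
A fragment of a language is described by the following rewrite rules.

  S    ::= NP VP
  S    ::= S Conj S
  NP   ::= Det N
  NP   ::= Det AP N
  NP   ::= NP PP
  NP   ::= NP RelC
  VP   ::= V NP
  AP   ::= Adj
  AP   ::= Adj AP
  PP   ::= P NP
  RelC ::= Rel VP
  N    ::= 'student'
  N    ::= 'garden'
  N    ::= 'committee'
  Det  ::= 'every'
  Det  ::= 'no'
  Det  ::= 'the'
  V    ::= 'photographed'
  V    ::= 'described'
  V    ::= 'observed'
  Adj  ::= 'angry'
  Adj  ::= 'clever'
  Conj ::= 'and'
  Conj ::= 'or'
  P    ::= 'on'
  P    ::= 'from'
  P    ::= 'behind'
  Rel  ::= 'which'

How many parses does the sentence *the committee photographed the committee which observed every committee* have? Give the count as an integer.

1

[S [NP [Det the] [N committee]] [VP [V photographed] [NP [NP [Det the] [N committee]] [RelC [Rel which] [VP [V observed] [NP [Det every] [N committee]]]]]]]
No rule offers an alternative attachment or grouping for any span, so this is the only derivation.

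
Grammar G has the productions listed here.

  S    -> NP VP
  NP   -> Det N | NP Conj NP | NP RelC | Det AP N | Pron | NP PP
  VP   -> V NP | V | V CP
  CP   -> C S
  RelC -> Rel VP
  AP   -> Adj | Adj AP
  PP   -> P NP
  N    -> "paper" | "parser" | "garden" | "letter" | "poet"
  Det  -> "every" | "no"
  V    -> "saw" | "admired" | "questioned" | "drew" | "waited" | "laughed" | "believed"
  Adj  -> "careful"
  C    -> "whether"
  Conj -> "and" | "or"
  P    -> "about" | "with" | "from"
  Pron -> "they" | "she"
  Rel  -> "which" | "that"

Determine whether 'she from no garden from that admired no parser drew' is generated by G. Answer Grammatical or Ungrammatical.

A P word can never sit immediately before a Rel word in any string this grammar generates, so the substring 'from that' rules out a derivation.

Ungrammatical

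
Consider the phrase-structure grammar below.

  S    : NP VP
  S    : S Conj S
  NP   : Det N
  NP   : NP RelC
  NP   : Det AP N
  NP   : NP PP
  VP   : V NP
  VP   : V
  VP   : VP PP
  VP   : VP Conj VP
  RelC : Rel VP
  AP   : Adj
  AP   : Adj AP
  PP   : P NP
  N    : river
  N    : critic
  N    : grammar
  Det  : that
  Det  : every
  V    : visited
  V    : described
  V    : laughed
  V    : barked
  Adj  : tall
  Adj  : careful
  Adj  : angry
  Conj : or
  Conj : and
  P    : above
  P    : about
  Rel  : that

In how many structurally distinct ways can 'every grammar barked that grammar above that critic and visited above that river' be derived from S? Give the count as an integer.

4

Two of the 4 distinct bracketings:
[S [NP [Det every] [N grammar]] [VP [VP [VP [V barked] [NP [NP [Det that] [N grammar]] [PP [P above] [NP [Det that] [N critic]]]]] [Conj and] [VP [V visited]]] [PP [P above] [NP [Det that] [N river]]]]]
[S [NP [Det every] [N grammar]] [VP [VP [VP [VP [V barked] [NP [Det that] [N grammar]]] [PP [P above] [NP [Det that] [N critic]]]] [Conj and] [VP [V visited]]] [PP [P above] [NP [Det that] [N river]]]]]
The difference turns on whether NP → NP PP is used at the relevant span, versus an alternative expansion of NP.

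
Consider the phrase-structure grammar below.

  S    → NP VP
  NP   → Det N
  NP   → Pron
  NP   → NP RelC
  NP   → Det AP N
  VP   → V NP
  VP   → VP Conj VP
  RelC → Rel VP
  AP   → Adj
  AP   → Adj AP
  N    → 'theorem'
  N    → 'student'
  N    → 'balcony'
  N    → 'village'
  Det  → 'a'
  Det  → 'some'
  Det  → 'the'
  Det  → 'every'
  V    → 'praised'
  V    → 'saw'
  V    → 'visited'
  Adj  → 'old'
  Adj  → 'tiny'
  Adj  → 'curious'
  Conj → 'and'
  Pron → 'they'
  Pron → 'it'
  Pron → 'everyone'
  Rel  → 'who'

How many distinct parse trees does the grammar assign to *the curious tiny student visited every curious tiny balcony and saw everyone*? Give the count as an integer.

1

[S [NP [Det the] [AP [Adj curious] [AP [Adj tiny]]] [N student]] [VP [VP [V visited] [NP [Det every] [AP [Adj curious] [AP [Adj tiny]]] [N balcony]]] [Conj and] [VP [V saw] [NP [Pron everyone]]]]]
No rule offers an alternative attachment or grouping for any span, so this is the only derivation.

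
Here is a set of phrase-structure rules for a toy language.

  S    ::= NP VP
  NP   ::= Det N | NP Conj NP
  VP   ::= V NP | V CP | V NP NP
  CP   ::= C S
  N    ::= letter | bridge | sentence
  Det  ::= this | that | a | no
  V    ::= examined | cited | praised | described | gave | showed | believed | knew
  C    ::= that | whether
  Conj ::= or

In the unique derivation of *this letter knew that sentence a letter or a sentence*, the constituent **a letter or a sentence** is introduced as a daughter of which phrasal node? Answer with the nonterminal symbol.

VP

S
  NP
    Det: this
    N: letter
  VP
    V: knew
    NP
      Det: that
      N: sentence
    NP
      NP
        Det: a
        N: letter
      Conj: or
      NP
        Det: a
        N: sentence
The span 'a letter or a sentence' is the NP node built by NP → NP Conj NP.
Its mother is the VP built by VP → V NP NP.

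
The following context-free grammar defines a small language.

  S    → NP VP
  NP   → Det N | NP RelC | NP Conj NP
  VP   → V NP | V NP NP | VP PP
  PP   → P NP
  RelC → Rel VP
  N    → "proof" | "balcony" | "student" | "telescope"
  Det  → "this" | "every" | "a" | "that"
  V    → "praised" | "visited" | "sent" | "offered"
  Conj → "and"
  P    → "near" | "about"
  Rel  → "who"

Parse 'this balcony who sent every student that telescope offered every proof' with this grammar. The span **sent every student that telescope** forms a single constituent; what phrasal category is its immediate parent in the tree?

[S [NP [NP [Det this] [N balcony]] [RelC [Rel who] [VP [V sent] [NP [Det every] [N student]] [NP [Det that] [N telescope]]]]] [VP [V offered] [NP [Det every] [N proof]]]]
The span 'sent every student that telescope' is the VP node built by VP → V NP NP.
Its mother is the RelC built by RelC → Rel VP.

RelC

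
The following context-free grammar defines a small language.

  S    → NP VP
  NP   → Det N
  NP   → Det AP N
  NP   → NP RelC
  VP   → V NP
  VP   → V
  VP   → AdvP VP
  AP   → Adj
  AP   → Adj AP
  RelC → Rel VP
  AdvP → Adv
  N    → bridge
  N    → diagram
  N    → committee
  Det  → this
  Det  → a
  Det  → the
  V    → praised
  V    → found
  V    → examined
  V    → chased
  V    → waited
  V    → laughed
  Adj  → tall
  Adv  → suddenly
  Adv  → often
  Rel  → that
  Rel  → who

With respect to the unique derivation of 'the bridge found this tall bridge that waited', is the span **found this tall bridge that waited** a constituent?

[S [NP [Det the] [N bridge]] [VP [V found] [NP [NP [Det this] [AP [Adj tall]] [N bridge]] [RelC [Rel that] [VP [V waited]]]]]]
The words 'found this tall bridge that waited' are exhaustively dominated by a single VP node (built by VP → V NP), so they form a constituent.

Yes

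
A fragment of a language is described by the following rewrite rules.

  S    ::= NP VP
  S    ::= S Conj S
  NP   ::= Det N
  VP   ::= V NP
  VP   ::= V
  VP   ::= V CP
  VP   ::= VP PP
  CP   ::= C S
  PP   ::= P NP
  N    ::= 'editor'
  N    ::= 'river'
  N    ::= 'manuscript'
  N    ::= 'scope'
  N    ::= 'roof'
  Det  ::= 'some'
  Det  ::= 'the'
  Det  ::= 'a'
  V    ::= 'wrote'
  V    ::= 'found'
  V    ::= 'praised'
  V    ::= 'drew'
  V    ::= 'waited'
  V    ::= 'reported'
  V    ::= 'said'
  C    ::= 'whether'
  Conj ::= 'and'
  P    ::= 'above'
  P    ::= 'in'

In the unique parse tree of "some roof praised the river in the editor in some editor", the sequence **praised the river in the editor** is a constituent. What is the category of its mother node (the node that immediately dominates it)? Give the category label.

[S [NP [Det some] [N roof]] [VP [VP [VP [V praised] [NP [Det the] [N river]]] [PP [P in] [NP [Det the] [N editor]]]] [PP [P in] [NP [Det some] [N editor]]]]]
The span 'praised the river in the editor' is the VP node built by VP → VP PP.
Its mother is the VP built by VP → VP PP.

VP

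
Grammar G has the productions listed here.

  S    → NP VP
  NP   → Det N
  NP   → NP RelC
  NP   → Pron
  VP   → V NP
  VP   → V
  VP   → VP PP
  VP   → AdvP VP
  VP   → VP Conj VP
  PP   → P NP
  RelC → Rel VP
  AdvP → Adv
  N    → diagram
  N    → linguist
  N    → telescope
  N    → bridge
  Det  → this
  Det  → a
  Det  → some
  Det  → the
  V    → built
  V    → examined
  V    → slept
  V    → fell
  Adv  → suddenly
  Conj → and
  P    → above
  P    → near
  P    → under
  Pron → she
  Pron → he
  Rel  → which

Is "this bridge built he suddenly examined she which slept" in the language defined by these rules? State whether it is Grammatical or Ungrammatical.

For S → NP VP, the only prefix that parses as NP is 'this bridge', but the remainder 'built he suddenly examined she which slept' is not a VP under these rules.

Ungrammatical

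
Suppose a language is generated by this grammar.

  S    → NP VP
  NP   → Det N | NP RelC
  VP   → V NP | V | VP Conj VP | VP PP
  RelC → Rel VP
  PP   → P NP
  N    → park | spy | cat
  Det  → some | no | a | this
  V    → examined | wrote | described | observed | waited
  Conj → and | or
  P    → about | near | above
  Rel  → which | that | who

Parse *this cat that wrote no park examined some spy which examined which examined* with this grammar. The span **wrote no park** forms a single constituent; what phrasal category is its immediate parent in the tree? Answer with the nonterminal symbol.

RelC

S
  NP
    NP
      Det: this
      N: cat
    RelC
      Rel: that
      VP
        V: wrote
        NP
          Det: no
          N: park
  VP
    V: examined
    NP
      NP
        NP
          Det: some
          N: spy
        RelC
          Rel: which
          VP
            V: examined
      RelC
        Rel: which
        VP
          V: examined
The span 'wrote no park' is the VP node built by VP → V NP.
Its mother is the RelC built by RelC → Rel VP.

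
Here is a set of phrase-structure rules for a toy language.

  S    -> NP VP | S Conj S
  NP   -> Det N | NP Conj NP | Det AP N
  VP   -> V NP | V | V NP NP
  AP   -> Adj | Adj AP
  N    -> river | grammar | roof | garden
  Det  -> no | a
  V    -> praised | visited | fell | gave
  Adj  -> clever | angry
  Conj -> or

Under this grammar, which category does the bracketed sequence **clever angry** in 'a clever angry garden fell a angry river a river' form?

S
  NP
    Det: a
    AP
      Adj: clever
      AP
        Adj: angry
    N: garden
  VP
    V: fell
    NP
      Det: a
      AP
        Adj: angry
      N: river
    NP
      Det: a
      N: river
The span 'clever angry' is the AP node built by AP → Adj AP.

AP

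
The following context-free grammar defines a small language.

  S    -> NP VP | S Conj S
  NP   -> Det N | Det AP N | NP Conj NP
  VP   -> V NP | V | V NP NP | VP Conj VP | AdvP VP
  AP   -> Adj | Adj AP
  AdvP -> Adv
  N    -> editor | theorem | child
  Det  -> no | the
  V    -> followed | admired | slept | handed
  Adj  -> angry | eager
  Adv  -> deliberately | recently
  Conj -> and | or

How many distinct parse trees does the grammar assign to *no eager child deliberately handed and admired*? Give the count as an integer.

The two bracketings:
[S [NP [Det no] [AP [Adj eager]] [N child]] [VP [VP [AdvP [Adv deliberately]] [VP [V handed]]] [Conj and] [VP [V admired]]]]
[S [NP [Det no] [AP [Adj eager]] [N child]] [VP [AdvP [Adv deliberately]] [VP [VP [V handed]] [Conj and] [VP [V admired]]]]]
The trees differ in how a recursive rule is bracketed over the same span.

2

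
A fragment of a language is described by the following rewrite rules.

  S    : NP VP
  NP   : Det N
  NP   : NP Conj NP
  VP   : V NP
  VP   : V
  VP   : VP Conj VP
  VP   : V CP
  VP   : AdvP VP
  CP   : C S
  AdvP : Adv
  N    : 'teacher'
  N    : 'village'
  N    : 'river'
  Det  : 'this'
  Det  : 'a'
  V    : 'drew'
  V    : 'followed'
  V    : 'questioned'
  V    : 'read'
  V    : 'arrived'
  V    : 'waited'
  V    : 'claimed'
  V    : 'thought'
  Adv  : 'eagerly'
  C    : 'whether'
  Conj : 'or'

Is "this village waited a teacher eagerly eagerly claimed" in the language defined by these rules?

For S → NP VP, the only prefix that parses as NP is 'this village', but the remainder 'waited a teacher eagerly eagerly claimed' is not a VP under these rules.

Ungrammatical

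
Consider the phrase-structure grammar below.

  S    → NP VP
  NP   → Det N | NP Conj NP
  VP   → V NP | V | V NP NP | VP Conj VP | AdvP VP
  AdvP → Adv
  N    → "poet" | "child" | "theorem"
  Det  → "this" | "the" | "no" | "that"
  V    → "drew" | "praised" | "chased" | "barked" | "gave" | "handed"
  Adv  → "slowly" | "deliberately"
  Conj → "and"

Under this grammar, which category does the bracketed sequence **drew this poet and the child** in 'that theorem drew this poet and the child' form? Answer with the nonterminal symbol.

VP

[S [NP [Det that] [N theorem]] [VP [V drew] [NP [NP [Det this] [N poet]] [Conj and] [NP [Det the] [N child]]]]]
The span 'drew this poet and the child' is the VP node built by VP → V NP.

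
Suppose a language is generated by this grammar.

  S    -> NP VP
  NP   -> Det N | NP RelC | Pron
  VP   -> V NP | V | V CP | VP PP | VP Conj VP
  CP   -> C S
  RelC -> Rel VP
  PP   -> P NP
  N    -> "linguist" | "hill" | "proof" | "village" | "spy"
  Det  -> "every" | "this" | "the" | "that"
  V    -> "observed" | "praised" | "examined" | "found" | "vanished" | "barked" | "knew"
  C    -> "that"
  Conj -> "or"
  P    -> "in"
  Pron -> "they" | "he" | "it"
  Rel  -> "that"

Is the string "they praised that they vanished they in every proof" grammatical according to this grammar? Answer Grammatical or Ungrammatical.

Grammatical

S
  NP
    Pron: they
  VP
    V: praised
    CP
      C: that
      S
        NP
          Pron: they
        VP
          VP
            V: vanished
            NP
              Pron: they
          PP
            P: in
            NP
              Det: every
              N: proof
Each bracket corresponds to one application of a listed rule, so the string is derivable from S.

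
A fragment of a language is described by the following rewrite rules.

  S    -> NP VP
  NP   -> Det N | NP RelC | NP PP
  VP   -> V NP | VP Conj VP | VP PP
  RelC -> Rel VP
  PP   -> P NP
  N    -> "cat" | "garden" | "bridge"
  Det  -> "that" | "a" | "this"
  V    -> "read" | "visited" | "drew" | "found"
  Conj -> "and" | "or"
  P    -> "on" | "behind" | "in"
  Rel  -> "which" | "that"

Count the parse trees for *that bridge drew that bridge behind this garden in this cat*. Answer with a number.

5

Two of the 5 distinct bracketings:
[S [NP [Det that] [N bridge]] [VP [V drew] [NP [NP [Det that] [N bridge]] [PP [P behind] [NP [NP [Det this] [N garden]] [PP [P in] [NP [Det this] [N cat]]]]]]]]
[S [NP [Det that] [N bridge]] [VP [V drew] [NP [NP [NP [Det that] [N bridge]] [PP [P behind] [NP [Det this] [N garden]]]] [PP [P in] [NP [Det this] [N cat]]]]]]
The trees differ in how a recursive rule is bracketed over the same span.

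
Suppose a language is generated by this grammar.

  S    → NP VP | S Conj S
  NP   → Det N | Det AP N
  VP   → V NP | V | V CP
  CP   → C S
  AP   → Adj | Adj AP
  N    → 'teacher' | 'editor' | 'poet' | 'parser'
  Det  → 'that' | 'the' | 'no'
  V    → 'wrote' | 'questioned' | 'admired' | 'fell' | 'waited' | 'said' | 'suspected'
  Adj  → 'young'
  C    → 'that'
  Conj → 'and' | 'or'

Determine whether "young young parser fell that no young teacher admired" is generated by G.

Ungrammatical

For S → NP VP, no prefix of the string parses as an NP. The alternative S rule S → S Conj S likewise has no satisfying split.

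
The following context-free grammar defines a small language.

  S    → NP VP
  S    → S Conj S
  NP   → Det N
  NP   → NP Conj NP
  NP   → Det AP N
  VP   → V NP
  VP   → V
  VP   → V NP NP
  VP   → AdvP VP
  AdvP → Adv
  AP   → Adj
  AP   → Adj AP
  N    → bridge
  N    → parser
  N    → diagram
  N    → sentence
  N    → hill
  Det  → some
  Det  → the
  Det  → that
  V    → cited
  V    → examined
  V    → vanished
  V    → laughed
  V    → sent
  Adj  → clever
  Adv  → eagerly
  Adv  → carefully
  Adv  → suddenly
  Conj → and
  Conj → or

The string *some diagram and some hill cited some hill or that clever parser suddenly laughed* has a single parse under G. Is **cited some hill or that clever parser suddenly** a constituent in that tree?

No

[S [S [NP [NP [Det some] [N diagram]] [Conj and] [NP [Det some] [N hill]]] [VP [V cited] [NP [Det some] [N hill]]]] [Conj or] [S [NP [Det that] [AP [Adj clever]] [N parser]] [VP [AdvP [Adv suddenly]] [VP [V laughed]]]]]
The smallest constituent containing 'cited some hill or that clever parser suddenly' is the S spanning 'some diagram and some hill cited some hill or that clever parser suddenly laughed'; no single node in the tree dominates exactly the given words.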